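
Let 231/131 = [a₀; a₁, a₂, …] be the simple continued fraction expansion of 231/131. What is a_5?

3

⌊231/131⌋ = 1, remainder 100
⌊131/100⌋ = 1, remainder 31
⌊100/31⌋ = 3, remainder 7
⌊31/7⌋ = 4, remainder 3
⌊7/3⌋ = 2, remainder 1
⌊3/1⌋ = 3, remainder 0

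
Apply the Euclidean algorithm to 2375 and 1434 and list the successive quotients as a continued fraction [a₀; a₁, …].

[1; 1, 1, 1, 9, 1, 21, 2]

Run the Euclidean algorithm, recording each quotient:
2375 ÷ 1434 → quotient 1, remainder 941
1434 ÷ 941 → quotient 1, remainder 493
941 ÷ 493 → quotient 1, remainder 448
493 ÷ 448 → quotient 1, remainder 45
448 ÷ 45 → quotient 9, remainder 43
45 ÷ 43 → quotient 1, remainder 2
43 ÷ 2 → quotient 21, remainder 1
2 ÷ 1 → quotient 2, remainder 0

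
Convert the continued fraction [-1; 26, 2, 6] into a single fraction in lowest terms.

-331/344

Build up convergents one term at a time:
a_0 = -1: -1/1
a_1 = 26: -25/26
a_2 = 2: -51/53
a_3 = 6: -331/344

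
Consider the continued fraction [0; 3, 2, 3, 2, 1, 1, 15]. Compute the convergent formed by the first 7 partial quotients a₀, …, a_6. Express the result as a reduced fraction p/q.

39/134

Compute successive convergents:
a_0 = 0: 0/1
a_1 = 3: 1/3
a_2 = 2: 2/7
a_3 = 3: 7/24
a_4 = 2: 16/55
a_5 = 1: 23/79
a_6 = 1: 39/134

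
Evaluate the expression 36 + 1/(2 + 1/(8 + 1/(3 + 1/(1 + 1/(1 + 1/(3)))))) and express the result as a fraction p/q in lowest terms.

Collapse the nested fraction from the inside out:
Start with 3.
1 + 1/(3/1) = 1 + 1/3 = 4/3
1 + 1/(4/3) = 1 + 3/4 = 7/4
3 + 1/(7/4) = 3 + 4/7 = 25/7
8 + 1/(25/7) = 8 + 7/25 = 207/25
2 + 1/(207/25) = 2 + 25/207 = 439/207
36 + 1/(439/207) = 36 + 207/439 = 16011/439

16011/439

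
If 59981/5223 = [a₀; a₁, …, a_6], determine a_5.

Run the Euclidean algorithm, recording each quotient:
59981 ÷ 5223 → quotient 11, remainder 2528
5223 ÷ 2528 → quotient 2, remainder 167
2528 ÷ 167 → quotient 15, remainder 23
167 ÷ 23 → quotient 7, remainder 6
23 ÷ 6 → quotient 3, remainder 5
6 ÷ 5 → quotient 1, remainder 1

1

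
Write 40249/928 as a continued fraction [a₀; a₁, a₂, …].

40249 ÷ 928 → quotient 43, remainder 345
928 ÷ 345 → quotient 2, remainder 238
345 ÷ 238 → quotient 1, remainder 107
238 ÷ 107 → quotient 2, remainder 24
107 ÷ 24 → quotient 4, remainder 11
24 ÷ 11 → quotient 2, remainder 2
11 ÷ 2 → quotient 5, remainder 1
2 ÷ 1 → quotient 2, remainder 0

[43; 2, 1, 2, 4, 2, 5, 2]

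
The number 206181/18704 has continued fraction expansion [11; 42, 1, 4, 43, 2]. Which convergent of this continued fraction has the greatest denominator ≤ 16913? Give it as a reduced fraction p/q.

101911/9245

a_0 = 11: 11/1  (≤ bound)
a_1 = 42: 463/42  (≤ bound)
a_2 = 1: 474/43  (≤ bound)
a_3 = 4: 2359/214  (≤ bound)
a_4 = 43: 101911/9245  (≤ bound)
a_5 = 2: 206181/18704  (> 16913, stop)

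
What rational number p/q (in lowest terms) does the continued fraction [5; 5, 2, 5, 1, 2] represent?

1047/202

Build up convergents one term at a time:
a_0 = 5: 5/1
a_1 = 5: 26/5
a_2 = 2: 57/11
a_3 = 5: 311/60
a_4 = 1: 368/71
a_5 = 2: 1047/202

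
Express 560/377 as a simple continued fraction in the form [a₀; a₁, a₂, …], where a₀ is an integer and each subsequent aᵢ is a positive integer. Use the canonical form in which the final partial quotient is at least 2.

[1; 2, 16, 1, 1, 1, 3]

560 = 1·377 + 183, so a_0 = 1
377 = 2·183 + 11, so a_1 = 2
183 = 16·11 + 7, so a_2 = 16
11 = 1·7 + 4, so a_3 = 1
7 = 1·4 + 3, so a_4 = 1
4 = 1·3 + 1, so a_5 = 1
3 = 3·1 + 0, so a_6 = 3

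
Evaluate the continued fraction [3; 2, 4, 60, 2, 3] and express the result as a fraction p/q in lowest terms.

Start with 3.
2 + 1/(3/1) = 2 + 1/3 = 7/3
60 + 1/(7/3) = 60 + 3/7 = 423/7
4 + 1/(423/7) = 4 + 7/423 = 1699/423
2 + 1/(1699/423) = 2 + 423/1699 = 3821/1699
3 + 1/(3821/1699) = 3 + 1699/3821 = 13162/3821

13162/3821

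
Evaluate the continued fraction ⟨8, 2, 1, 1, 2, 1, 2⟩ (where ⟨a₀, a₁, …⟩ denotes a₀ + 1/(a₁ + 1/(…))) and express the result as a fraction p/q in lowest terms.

Use the convergent recurrence hₖ = aₖ·hₖ₋₁ + hₖ₋₂ (and likewise for the denominators kₖ):
a_0 = 8: 8/1
a_1 = 2: 17/2
a_2 = 1: 25/3
a_3 = 1: 42/5
a_4 = 2: 109/13
a_5 = 1: 151/18
a_6 = 2: 411/49

411/49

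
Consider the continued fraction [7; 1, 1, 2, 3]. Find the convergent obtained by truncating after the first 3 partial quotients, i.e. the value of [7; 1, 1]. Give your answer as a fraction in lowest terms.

15/2

Starting at the tail and folding back:
Start with 1.
1 + 1/(1/1) = 1 + 1/1 = 2/1
7 + 1/(2/1) = 7 + 1/2 = 15/2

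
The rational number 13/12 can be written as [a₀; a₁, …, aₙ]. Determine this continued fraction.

[1; 12]

13 = 1·12 + 1, so a_0 = 1
12 = 12·1 + 0, so a_1 = 12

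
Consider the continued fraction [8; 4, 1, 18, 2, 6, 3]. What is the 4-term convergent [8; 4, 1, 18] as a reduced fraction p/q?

771/94

Work from the innermost term outward:
Start with 18.
1 + 1/(18/1) = 1 + 1/18 = 19/18
4 + 1/(19/18) = 4 + 18/19 = 94/19
8 + 1/(94/19) = 8 + 19/94 = 771/94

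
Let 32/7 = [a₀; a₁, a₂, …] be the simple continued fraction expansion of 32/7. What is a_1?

32 ÷ 7 → quotient 4, remainder 4
7 ÷ 4 → quotient 1, remainder 3

1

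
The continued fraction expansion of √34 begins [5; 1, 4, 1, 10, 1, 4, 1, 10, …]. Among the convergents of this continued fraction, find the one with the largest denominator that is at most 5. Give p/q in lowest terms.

29/5

a_0 = 5: 5/1  (≤ bound)
a_1 = 1: 6/1  (≤ bound)
a_2 = 4: 29/5  (≤ bound)
a_3 = 1: 35/6  (> 5, stop)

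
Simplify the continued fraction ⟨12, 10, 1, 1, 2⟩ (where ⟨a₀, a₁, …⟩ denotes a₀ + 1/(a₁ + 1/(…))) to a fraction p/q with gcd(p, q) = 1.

641/53

Start with 2.
1 + 1/(2/1) = 1 + 1/2 = 3/2
1 + 1/(3/2) = 1 + 2/3 = 5/3
10 + 1/(5/3) = 10 + 3/5 = 53/5
12 + 1/(53/5) = 12 + 5/53 = 641/53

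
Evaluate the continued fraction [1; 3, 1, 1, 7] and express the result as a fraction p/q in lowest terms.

68/53

Use the convergent recurrence hₖ = aₖ·hₖ₋₁ + hₖ₋₂ (and likewise for the denominators kₖ):
a_0 = 1: 1/1
a_1 = 3: 4/3
a_2 = 1: 5/4
a_3 = 1: 9/7
a_4 = 7: 68/53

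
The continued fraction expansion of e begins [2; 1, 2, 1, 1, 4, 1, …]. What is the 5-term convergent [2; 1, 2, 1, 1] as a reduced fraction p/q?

Build up convergents one term at a time:
a_0 = 2: 2/1
a_1 = 1: 3/1
a_2 = 2: 8/3
a_3 = 1: 11/4
a_4 = 1: 19/7

19/7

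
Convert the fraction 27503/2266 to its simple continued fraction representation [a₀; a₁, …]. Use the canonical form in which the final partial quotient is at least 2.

Repeatedly divide and take the remainder:
⌊27503/2266⌋ = 12, remainder 311
⌊2266/311⌋ = 7, remainder 89
⌊311/89⌋ = 3, remainder 44
⌊89/44⌋ = 2, remainder 1
⌊44/1⌋ = 44, remainder 0

[12; 7, 3, 2, 44]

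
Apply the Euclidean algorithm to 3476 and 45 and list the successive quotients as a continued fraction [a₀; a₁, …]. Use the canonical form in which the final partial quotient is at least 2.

3476 = 77·45 + 11, so a_0 = 77
45 = 4·11 + 1, so a_1 = 4
11 = 11·1 + 0, so a_2 = 11

[77; 4, 11]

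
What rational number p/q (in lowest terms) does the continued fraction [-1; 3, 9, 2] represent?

-40/59

Work from the innermost term outward:
Start with 2.
9 + 1/(2/1) = 9 + 1/2 = 19/2
3 + 1/(19/2) = 3 + 2/19 = 59/19
-1 + 1/(59/19) = -1 + 19/59 = -40/59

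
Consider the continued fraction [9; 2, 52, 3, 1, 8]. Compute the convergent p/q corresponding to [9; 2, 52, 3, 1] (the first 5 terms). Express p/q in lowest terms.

a_0 = 9: 9/1
a_1 = 2: 19/2
a_2 = 52: 997/105
a_3 = 3: 3010/317
a_4 = 1: 4007/422

4007/422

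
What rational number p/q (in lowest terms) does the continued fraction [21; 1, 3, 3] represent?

283/13

a_0 = 21: 21/1
a_1 = 1: 22/1
a_2 = 3: 87/4
a_3 = 3: 283/13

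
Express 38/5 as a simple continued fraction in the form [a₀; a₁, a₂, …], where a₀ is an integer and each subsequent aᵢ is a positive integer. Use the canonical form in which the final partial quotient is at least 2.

[7; 1, 1, 2]

Run the Euclidean algorithm, recording each quotient:
38 ÷ 5 → quotient 7, remainder 3
5 ÷ 3 → quotient 1, remainder 2
3 ÷ 2 → quotient 1, remainder 1
2 ÷ 1 → quotient 2, remainder 0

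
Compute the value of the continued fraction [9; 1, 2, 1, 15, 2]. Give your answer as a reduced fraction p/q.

Collapse the nested fraction from the inside out:
Start with 2.
15 + 1/(2/1) = 15 + 1/2 = 31/2
1 + 1/(31/2) = 1 + 2/31 = 33/31
2 + 1/(33/31) = 2 + 31/33 = 97/33
1 + 1/(97/33) = 1 + 33/97 = 130/97
9 + 1/(130/97) = 9 + 97/130 = 1267/130

1267/130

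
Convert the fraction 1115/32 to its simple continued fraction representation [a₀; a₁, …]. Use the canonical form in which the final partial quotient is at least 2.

Repeatedly divide and take the remainder:
⌊1115/32⌋ = 34, remainder 27
⌊32/27⌋ = 1, remainder 5
⌊27/5⌋ = 5, remainder 2
⌊5/2⌋ = 2, remainder 1
⌊2/1⌋ = 2, remainder 0

[34; 1, 5, 2, 2]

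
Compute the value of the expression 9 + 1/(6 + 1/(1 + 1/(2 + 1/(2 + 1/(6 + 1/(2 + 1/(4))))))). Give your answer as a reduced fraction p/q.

26587/2906

Use the convergent recurrence hₖ = aₖ·hₖ₋₁ + hₖ₋₂ (and likewise for the denominators kₖ):
a_0 = 9: 9/1
a_1 = 6: 55/6
a_2 = 1: 64/7
a_3 = 2: 183/20
a_4 = 2: 430/47
a_5 = 6: 2763/302
a_6 = 2: 5956/651
a_7 = 4: 26587/2906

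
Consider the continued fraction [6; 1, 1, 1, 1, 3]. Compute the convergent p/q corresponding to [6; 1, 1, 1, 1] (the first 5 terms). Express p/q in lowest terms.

Build up convergents one term at a time:
a_0 = 6: 6/1
a_1 = 1: 7/1
a_2 = 1: 13/2
a_3 = 1: 20/3
a_4 = 1: 33/5

33/5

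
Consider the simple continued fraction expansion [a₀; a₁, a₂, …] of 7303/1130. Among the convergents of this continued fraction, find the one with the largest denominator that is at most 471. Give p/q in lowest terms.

List convergents until the denominator exceeds the bound:
a_0 = 6: 6/1  (≤ bound)
a_1 = 2: 13/2  (≤ bound)
a_2 = 6: 84/13  (≤ bound)
a_3 = 4: 349/54  (≤ bound)
a_4 = 2: 782/121  (≤ bound)
a_5 = 2: 1913/296  (≤ bound)
a_6 = 1: 2695/417  (≤ bound)
a_7 = 2: 7303/1130  (> 471, stop)

2695/417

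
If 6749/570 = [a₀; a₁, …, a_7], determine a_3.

6749 = 11·570 + 479, so a_0 = 11
570 = 1·479 + 91, so a_1 = 1
479 = 5·91 + 24, so a_2 = 5
91 = 3·24 + 19, so a_3 = 3

3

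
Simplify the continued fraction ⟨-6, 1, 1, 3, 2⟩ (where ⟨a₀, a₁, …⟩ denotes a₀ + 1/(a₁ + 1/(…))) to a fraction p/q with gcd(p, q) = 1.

Start with 2.
3 + 1/(2/1) = 3 + 1/2 = 7/2
1 + 1/(7/2) = 1 + 2/7 = 9/7
1 + 1/(9/7) = 1 + 7/9 = 16/9
-6 + 1/(16/9) = -6 + 9/16 = -87/16

-87/16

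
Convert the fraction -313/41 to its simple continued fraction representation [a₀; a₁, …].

[-8; 2, 1, 2, 1, 3]

⌊-313/41⌋ = -8, remainder 15
⌊41/15⌋ = 2, remainder 11
⌊15/11⌋ = 1, remainder 4
⌊11/4⌋ = 2, remainder 3
⌊4/3⌋ = 1, remainder 1
⌊3/1⌋ = 3, remainder 0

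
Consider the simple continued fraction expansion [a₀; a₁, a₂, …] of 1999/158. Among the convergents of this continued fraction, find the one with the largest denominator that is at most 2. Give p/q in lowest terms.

25/2

a_0 = 12: 12/1  (≤ bound)
a_1 = 1: 13/1  (≤ bound)
a_2 = 1: 25/2  (≤ bound)
a_3 = 1: 38/3  (> 2, stop)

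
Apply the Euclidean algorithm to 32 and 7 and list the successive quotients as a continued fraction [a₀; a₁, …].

32 = 4·7 + 4, so a_0 = 4
7 = 1·4 + 3, so a_1 = 1
4 = 1·3 + 1, so a_2 = 1
3 = 3·1 + 0, so a_3 = 3

[4; 1, 1, 3]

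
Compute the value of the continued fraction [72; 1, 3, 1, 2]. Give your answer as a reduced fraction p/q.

1019/14

a_0 = 72: 72/1
a_1 = 1: 73/1
a_2 = 3: 291/4
a_3 = 1: 364/5
a_4 = 2: 1019/14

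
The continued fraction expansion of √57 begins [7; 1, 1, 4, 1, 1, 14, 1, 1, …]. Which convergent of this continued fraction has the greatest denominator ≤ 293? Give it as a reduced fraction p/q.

2197/291

List convergents until the denominator exceeds the bound:
a_0 = 7: 7/1  (≤ bound)
a_1 = 1: 8/1  (≤ bound)
a_2 = 1: 15/2  (≤ bound)
a_3 = 4: 68/9  (≤ bound)
a_4 = 1: 83/11  (≤ bound)
a_5 = 1: 151/20  (≤ bound)
a_6 = 14: 2197/291  (≤ bound)
a_7 = 1: 2348/311  (> 293, stop)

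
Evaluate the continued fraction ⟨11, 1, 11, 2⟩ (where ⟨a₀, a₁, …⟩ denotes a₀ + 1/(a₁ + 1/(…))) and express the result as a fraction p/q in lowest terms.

Starting at the tail and folding back:
Start with 2.
11 + 1/(2/1) = 11 + 1/2 = 23/2
1 + 1/(23/2) = 1 + 2/23 = 25/23
11 + 1/(25/23) = 11 + 23/25 = 298/25

298/25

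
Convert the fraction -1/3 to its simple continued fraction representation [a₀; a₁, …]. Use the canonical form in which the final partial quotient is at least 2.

Run the Euclidean algorithm, recording each quotient:
⌊-1/3⌋ = -1, remainder 2
⌊3/2⌋ = 1, remainder 1
⌊2/1⌋ = 2, remainder 0

[-1; 1, 2]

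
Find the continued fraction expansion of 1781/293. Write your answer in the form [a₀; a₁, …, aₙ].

[6; 12, 1, 2, 1, 5]

Run the Euclidean algorithm, recording each quotient:
1781 = 6·293 + 23, so a_0 = 6
293 = 12·23 + 17, so a_1 = 12
23 = 1·17 + 6, so a_2 = 1
17 = 2·6 + 5, so a_3 = 2
6 = 1·5 + 1, so a_4 = 1
5 = 5·1 + 0, so a_5 = 5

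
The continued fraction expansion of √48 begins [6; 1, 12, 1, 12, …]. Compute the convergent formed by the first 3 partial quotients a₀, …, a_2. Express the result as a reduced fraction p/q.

a_0 = 6: 6/1
a_1 = 1: 7/1
a_2 = 12: 90/13

90/13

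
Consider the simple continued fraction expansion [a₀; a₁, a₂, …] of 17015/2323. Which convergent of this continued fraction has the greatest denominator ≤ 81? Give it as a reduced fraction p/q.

a_0 = 7: 7/1  (≤ bound)
a_1 = 3: 22/3  (≤ bound)
a_2 = 12: 271/37  (≤ bound)
a_3 = 2: 564/77  (≤ bound)
a_4 = 1: 835/114  (> 81, stop)

564/77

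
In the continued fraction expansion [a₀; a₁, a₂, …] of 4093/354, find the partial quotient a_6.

Repeatedly divide and take the remainder:
4093 ÷ 354 → quotient 11, remainder 199
354 ÷ 199 → quotient 1, remainder 155
199 ÷ 155 → quotient 1, remainder 44
155 ÷ 44 → quotient 3, remainder 23
44 ÷ 23 → quotient 1, remainder 21
23 ÷ 21 → quotient 1, remainder 2
21 ÷ 2 → quotient 10, remainder 1

10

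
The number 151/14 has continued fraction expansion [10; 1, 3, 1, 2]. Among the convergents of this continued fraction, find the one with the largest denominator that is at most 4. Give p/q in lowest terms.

List convergents until the denominator exceeds the bound:
a_0 = 10: 10/1  (≤ bound)
a_1 = 1: 11/1  (≤ bound)
a_2 = 3: 43/4  (≤ bound)
a_3 = 1: 54/5  (> 4, stop)

43/4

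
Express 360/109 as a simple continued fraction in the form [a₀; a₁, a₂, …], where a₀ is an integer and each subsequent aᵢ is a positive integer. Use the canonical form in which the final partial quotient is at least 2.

[3; 3, 3, 3, 3]

⌊360/109⌋ = 3, remainder 33
⌊109/33⌋ = 3, remainder 10
⌊33/10⌋ = 3, remainder 3
⌊10/3⌋ = 3, remainder 1
⌊3/1⌋ = 3, remainder 0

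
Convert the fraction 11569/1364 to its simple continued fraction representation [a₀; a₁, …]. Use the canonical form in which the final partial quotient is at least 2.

[8; 2, 13, 7, 7]

Apply division with remainder until the remainder is 0:
⌊11569/1364⌋ = 8, remainder 657
⌊1364/657⌋ = 2, remainder 50
⌊657/50⌋ = 13, remainder 7
⌊50/7⌋ = 7, remainder 1
⌊7/1⌋ = 7, remainder 0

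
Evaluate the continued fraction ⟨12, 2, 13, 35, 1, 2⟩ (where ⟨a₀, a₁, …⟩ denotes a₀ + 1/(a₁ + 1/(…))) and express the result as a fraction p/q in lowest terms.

36134/2895

Start with 2.
1 + 1/(2/1) = 1 + 1/2 = 3/2
35 + 1/(3/2) = 35 + 2/3 = 107/3
13 + 1/(107/3) = 13 + 3/107 = 1394/107
2 + 1/(1394/107) = 2 + 107/1394 = 2895/1394
12 + 1/(2895/1394) = 12 + 1394/2895 = 36134/2895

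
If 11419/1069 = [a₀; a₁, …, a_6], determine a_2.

2

⌊11419/1069⌋ = 10, remainder 729
⌊1069/729⌋ = 1, remainder 340
⌊729/340⌋ = 2, remainder 49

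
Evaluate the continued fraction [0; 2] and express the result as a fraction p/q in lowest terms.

1/2

Start with 2.
0 + 1/(2/1) = 0 + 1/2 = 1/2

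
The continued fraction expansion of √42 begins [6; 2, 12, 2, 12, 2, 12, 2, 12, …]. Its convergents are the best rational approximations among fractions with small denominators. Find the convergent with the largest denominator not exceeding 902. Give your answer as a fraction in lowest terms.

a_0 = 6: 6/1  (≤ bound)
a_1 = 2: 13/2  (≤ bound)
a_2 = 12: 162/25  (≤ bound)
a_3 = 2: 337/52  (≤ bound)
a_4 = 12: 4206/649  (≤ bound)
a_5 = 2: 8749/1350  (> 902, stop)

4206/649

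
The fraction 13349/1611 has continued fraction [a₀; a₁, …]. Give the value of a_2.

⌊13349/1611⌋ = 8, remainder 461
⌊1611/461⌋ = 3, remainder 228
⌊461/228⌋ = 2, remainder 5

2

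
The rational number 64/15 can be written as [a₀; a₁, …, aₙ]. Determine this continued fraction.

64 ÷ 15 → quotient 4, remainder 4
15 ÷ 4 → quotient 3, remainder 3
4 ÷ 3 → quotient 1, remainder 1
3 ÷ 1 → quotient 3, remainder 0

[4; 3, 1, 3]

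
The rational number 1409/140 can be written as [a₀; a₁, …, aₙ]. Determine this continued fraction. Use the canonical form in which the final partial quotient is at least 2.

[10; 15, 1, 1, 4]

1409 ÷ 140 → quotient 10, remainder 9
140 ÷ 9 → quotient 15, remainder 5
9 ÷ 5 → quotient 1, remainder 4
5 ÷ 4 → quotient 1, remainder 1
4 ÷ 1 → quotient 4, remainder 0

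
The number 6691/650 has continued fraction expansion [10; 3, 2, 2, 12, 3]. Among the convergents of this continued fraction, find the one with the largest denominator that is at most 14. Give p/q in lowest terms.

List convergents until the denominator exceeds the bound:
a_0 = 10: 10/1  (≤ bound)
a_1 = 3: 31/3  (≤ bound)
a_2 = 2: 72/7  (≤ bound)
a_3 = 2: 175/17  (> 14, stop)

72/7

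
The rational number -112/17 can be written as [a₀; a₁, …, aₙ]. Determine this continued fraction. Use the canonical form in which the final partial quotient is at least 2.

[-7; 2, 2, 3]

Repeatedly divide and take the remainder:
-112 = -7·17 + 7, so a_0 = -7
17 = 2·7 + 3, so a_1 = 2
7 = 2·3 + 1, so a_2 = 2
3 = 3·1 + 0, so a_3 = 3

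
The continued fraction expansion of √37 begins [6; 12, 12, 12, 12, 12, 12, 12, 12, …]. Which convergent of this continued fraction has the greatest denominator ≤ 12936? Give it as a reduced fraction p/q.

a_0 = 6: 6/1  (≤ bound)
a_1 = 12: 73/12  (≤ bound)
a_2 = 12: 882/145  (≤ bound)
a_3 = 12: 10657/1752  (≤ bound)
a_4 = 12: 128766/21169  (> 12936, stop)

10657/1752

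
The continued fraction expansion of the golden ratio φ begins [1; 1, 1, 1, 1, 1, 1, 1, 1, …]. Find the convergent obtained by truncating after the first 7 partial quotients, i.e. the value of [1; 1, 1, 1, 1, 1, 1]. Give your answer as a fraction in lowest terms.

Start with 1.
1 + 1/(1/1) = 1 + 1/1 = 2/1
1 + 1/(2/1) = 1 + 1/2 = 3/2
1 + 1/(3/2) = 1 + 2/3 = 5/3
1 + 1/(5/3) = 1 + 3/5 = 8/5
1 + 1/(8/5) = 1 + 5/8 = 13/8
1 + 1/(13/8) = 1 + 8/13 = 21/13

21/13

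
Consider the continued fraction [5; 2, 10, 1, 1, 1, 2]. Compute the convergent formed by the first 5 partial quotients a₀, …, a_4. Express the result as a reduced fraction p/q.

Start with 1.
1 + 1/(1/1) = 1 + 1/1 = 2/1
10 + 1/(2/1) = 10 + 1/2 = 21/2
2 + 1/(21/2) = 2 + 2/21 = 44/21
5 + 1/(44/21) = 5 + 21/44 = 241/44

241/44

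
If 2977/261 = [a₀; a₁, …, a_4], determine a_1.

2

⌊2977/261⌋ = 11, remainder 106
⌊261/106⌋ = 2, remainder 49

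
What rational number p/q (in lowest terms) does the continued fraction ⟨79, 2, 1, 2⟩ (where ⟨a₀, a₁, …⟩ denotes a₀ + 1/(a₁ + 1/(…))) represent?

635/8

Collapse the nested fraction from the inside out:
Start with 2.
1 + 1/(2/1) = 1 + 1/2 = 3/2
2 + 1/(3/2) = 2 + 2/3 = 8/3
79 + 1/(8/3) = 79 + 3/8 = 635/8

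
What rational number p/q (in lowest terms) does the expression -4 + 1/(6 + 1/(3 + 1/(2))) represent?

a_0 = -4: -4/1
a_1 = 6: -23/6
a_2 = 3: -73/19
a_3 = 2: -169/44

-169/44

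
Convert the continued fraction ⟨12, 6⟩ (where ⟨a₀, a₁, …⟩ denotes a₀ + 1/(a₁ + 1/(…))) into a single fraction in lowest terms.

Use the convergent recurrence hₖ = aₖ·hₖ₋₁ + hₖ₋₂ (and likewise for the denominators kₖ):
a_0 = 12: 12/1
a_1 = 6: 73/6

73/6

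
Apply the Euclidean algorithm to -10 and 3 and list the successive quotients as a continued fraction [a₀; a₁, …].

[-4; 1, 2]

Run the Euclidean algorithm, recording each quotient:
⌊-10/3⌋ = -4, remainder 2
⌊3/2⌋ = 1, remainder 1
⌊2/1⌋ = 2, remainder 0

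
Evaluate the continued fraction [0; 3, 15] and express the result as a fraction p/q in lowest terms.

Build up convergents one term at a time:
a_0 = 0: 0/1
a_1 = 3: 1/3
a_2 = 15: 15/46

15/46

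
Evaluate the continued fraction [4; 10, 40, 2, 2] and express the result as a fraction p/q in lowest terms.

8302/2025

Build up convergents one term at a time:
a_0 = 4: 4/1
a_1 = 10: 41/10
a_2 = 40: 1644/401
a_3 = 2: 3329/812
a_4 = 2: 8302/2025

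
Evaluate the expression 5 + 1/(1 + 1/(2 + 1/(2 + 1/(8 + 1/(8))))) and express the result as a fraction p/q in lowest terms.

Work from the innermost term outward:
Start with 8.
8 + 1/(8/1) = 8 + 1/8 = 65/8
2 + 1/(65/8) = 2 + 8/65 = 138/65
2 + 1/(138/65) = 2 + 65/138 = 341/138
1 + 1/(341/138) = 1 + 138/341 = 479/341
5 + 1/(479/341) = 5 + 341/479 = 2736/479

2736/479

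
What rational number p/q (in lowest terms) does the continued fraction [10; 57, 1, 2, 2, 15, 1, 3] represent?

261893/26144

Collapse the nested fraction from the inside out:
Start with 3.
1 + 1/(3/1) = 1 + 1/3 = 4/3
15 + 1/(4/3) = 15 + 3/4 = 63/4
2 + 1/(63/4) = 2 + 4/63 = 130/63
2 + 1/(130/63) = 2 + 63/130 = 323/130
1 + 1/(323/130) = 1 + 130/323 = 453/323
57 + 1/(453/323) = 57 + 323/453 = 26144/453
10 + 1/(26144/453) = 10 + 453/26144 = 261893/26144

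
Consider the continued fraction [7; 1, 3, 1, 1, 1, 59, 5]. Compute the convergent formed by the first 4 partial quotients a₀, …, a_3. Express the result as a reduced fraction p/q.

39/5

Starting at the tail and folding back:
Start with 1.
3 + 1/(1/1) = 3 + 1/1 = 4/1
1 + 1/(4/1) = 1 + 1/4 = 5/4
7 + 1/(5/4) = 7 + 4/5 = 39/5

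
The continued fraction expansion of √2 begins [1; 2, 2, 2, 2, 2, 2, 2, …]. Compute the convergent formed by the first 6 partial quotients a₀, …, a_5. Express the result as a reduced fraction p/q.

Start with 2.
2 + 1/(2/1) = 2 + 1/2 = 5/2
2 + 1/(5/2) = 2 + 2/5 = 12/5
2 + 1/(12/5) = 2 + 5/12 = 29/12
2 + 1/(29/12) = 2 + 12/29 = 70/29
1 + 1/(70/29) = 1 + 29/70 = 99/70

99/70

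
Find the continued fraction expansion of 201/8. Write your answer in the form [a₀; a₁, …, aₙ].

Repeatedly divide and take the remainder:
201 = 25·8 + 1, so a_0 = 25
8 = 8·1 + 0, so a_1 = 8

[25; 8]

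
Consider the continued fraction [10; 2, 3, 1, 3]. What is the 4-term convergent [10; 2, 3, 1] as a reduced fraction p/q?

94/9

Start with 1.
3 + 1/(1/1) = 3 + 1/1 = 4/1
2 + 1/(4/1) = 2 + 1/4 = 9/4
10 + 1/(9/4) = 10 + 4/9 = 94/9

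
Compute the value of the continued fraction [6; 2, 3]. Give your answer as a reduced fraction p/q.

45/7

a_0 = 6: 6/1
a_1 = 2: 13/2
a_2 = 3: 45/7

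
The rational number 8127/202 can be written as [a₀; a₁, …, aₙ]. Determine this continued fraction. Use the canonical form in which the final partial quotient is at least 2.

Run the Euclidean algorithm, recording each quotient:
8127 = 40·202 + 47, so a_0 = 40
202 = 4·47 + 14, so a_1 = 4
47 = 3·14 + 5, so a_2 = 3
14 = 2·5 + 4, so a_3 = 2
5 = 1·4 + 1, so a_4 = 1
4 = 4·1 + 0, so a_5 = 4

[40; 4, 3, 2, 1, 4]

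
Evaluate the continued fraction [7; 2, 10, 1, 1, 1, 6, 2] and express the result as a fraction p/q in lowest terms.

Compute successive convergents:
a_0 = 7: 7/1
a_1 = 2: 15/2
a_2 = 10: 157/21
a_3 = 1: 172/23
a_4 = 1: 329/44
a_5 = 1: 501/67
a_6 = 6: 3335/446
a_7 = 2: 7171/959

7171/959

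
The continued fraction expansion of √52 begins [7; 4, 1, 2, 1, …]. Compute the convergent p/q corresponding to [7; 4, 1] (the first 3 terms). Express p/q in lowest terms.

36/5

a_0 = 7: 7/1
a_1 = 4: 29/4
a_2 = 1: 36/5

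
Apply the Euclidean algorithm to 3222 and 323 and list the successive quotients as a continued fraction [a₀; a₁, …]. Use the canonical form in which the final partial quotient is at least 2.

⌊3222/323⌋ = 9, remainder 315
⌊323/315⌋ = 1, remainder 8
⌊315/8⌋ = 39, remainder 3
⌊8/3⌋ = 2, remainder 2
⌊3/2⌋ = 1, remainder 1
⌊2/1⌋ = 2, remainder 0

[9; 1, 39, 2, 1, 2]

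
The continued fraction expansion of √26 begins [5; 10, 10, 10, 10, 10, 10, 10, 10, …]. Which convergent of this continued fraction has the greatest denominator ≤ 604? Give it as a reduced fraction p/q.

515/101

a_0 = 5: 5/1  (≤ bound)
a_1 = 10: 51/10  (≤ bound)
a_2 = 10: 515/101  (≤ bound)
a_3 = 10: 5201/1020  (> 604, stop)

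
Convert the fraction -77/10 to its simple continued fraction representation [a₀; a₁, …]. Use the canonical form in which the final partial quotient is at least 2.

[-8; 3, 3]

⌊-77/10⌋ = -8, remainder 3
⌊10/3⌋ = 3, remainder 1
⌊3/1⌋ = 3, remainder 0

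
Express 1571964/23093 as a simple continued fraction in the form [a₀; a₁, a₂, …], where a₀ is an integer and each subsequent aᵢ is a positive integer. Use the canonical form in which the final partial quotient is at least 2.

[68; 14, 12, 3, 44]

1571964 = 68·23093 + 1640, so a_0 = 68
23093 = 14·1640 + 133, so a_1 = 14
1640 = 12·133 + 44, so a_2 = 12
133 = 3·44 + 1, so a_3 = 3
44 = 44·1 + 0, so a_4 = 44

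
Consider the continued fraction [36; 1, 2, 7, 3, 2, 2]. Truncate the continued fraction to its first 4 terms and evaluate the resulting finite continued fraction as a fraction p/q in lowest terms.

807/22

Start with 7.
2 + 1/(7/1) = 2 + 1/7 = 15/7
1 + 1/(15/7) = 1 + 7/15 = 22/15
36 + 1/(22/15) = 36 + 15/22 = 807/22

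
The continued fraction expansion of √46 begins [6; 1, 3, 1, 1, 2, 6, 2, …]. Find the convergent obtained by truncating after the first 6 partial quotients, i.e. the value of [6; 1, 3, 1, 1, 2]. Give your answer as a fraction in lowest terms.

156/23

Work from the innermost term outward:
Start with 2.
1 + 1/(2/1) = 1 + 1/2 = 3/2
1 + 1/(3/2) = 1 + 2/3 = 5/3
3 + 1/(5/3) = 3 + 3/5 = 18/5
1 + 1/(18/5) = 1 + 5/18 = 23/18
6 + 1/(23/18) = 6 + 18/23 = 156/23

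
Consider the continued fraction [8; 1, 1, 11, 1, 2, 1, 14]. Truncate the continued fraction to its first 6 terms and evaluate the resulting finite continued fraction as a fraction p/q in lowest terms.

Work from the innermost term outward:
Start with 2.
1 + 1/(2/1) = 1 + 1/2 = 3/2
11 + 1/(3/2) = 11 + 2/3 = 35/3
1 + 1/(35/3) = 1 + 3/35 = 38/35
1 + 1/(38/35) = 1 + 35/38 = 73/38
8 + 1/(73/38) = 8 + 38/73 = 622/73

622/73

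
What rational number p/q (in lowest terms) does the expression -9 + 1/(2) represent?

-17/2

a_0 = -9: -9/1
a_1 = 2: -17/2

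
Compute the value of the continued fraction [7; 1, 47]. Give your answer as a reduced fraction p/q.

Start with 47.
1 + 1/(47/1) = 1 + 1/47 = 48/47
7 + 1/(48/47) = 7 + 47/48 = 383/48

383/48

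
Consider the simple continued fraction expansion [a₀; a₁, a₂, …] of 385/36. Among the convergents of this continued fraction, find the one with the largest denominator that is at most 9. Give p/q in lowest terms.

32/3

a_0 = 10: 10/1  (≤ bound)
a_1 = 1: 11/1  (≤ bound)
a_2 = 2: 32/3  (≤ bound)
a_3 = 3: 107/10  (> 9, stop)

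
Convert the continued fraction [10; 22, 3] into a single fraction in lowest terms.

673/67

Start with 3.
22 + 1/(3/1) = 22 + 1/3 = 67/3
10 + 1/(67/3) = 10 + 3/67 = 673/67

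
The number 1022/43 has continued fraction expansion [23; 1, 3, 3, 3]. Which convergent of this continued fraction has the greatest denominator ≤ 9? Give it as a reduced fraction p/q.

95/4

List convergents until the denominator exceeds the bound:
a_0 = 23: 23/1  (≤ bound)
a_1 = 1: 24/1  (≤ bound)
a_2 = 3: 95/4  (≤ bound)
a_3 = 3: 309/13  (> 9, stop)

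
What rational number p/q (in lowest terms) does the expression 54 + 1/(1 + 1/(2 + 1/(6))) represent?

Starting at the tail and folding back:
Start with 6.
2 + 1/(6/1) = 2 + 1/6 = 13/6
1 + 1/(13/6) = 1 + 6/13 = 19/13
54 + 1/(19/13) = 54 + 13/19 = 1039/19

1039/19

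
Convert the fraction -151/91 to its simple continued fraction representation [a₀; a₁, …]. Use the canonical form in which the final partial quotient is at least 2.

Apply division with remainder until the remainder is 0:
-151 ÷ 91 → quotient -2, remainder 31
91 ÷ 31 → quotient 2, remainder 29
31 ÷ 29 → quotient 1, remainder 2
29 ÷ 2 → quotient 14, remainder 1
2 ÷ 1 → quotient 2, remainder 0

[-2; 2, 1, 14, 2]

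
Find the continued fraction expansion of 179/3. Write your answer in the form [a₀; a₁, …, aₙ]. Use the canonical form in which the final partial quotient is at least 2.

[59; 1, 2]

Run the Euclidean algorithm, recording each quotient:
⌊179/3⌋ = 59, remainder 2
⌊3/2⌋ = 1, remainder 1
⌊2/1⌋ = 2, remainder 0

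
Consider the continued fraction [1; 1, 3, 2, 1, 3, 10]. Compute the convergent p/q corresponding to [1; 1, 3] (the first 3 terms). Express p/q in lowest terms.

a_0 = 1: 1/1
a_1 = 1: 2/1
a_2 = 3: 7/4

7/4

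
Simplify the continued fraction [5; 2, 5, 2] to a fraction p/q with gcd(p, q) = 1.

131/24

Collapse the nested fraction from the inside out:
Start with 2.
5 + 1/(2/1) = 5 + 1/2 = 11/2
2 + 1/(11/2) = 2 + 2/11 = 24/11
5 + 1/(24/11) = 5 + 11/24 = 131/24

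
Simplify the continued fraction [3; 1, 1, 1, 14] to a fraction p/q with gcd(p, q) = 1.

161/44

Compute successive convergents:
a_0 = 3: 3/1
a_1 = 1: 4/1
a_2 = 1: 7/2
a_3 = 1: 11/3
a_4 = 14: 161/44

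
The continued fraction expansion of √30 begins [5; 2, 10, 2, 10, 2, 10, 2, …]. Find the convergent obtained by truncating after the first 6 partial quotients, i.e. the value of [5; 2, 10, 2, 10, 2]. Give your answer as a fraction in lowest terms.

Compute successive convergents:
a_0 = 5: 5/1
a_1 = 2: 11/2
a_2 = 10: 115/21
a_3 = 2: 241/44
a_4 = 10: 2525/461
a_5 = 2: 5291/966

5291/966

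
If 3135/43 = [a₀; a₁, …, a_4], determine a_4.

3135 = 72·43 + 39, so a_0 = 72
43 = 1·39 + 4, so a_1 = 1
39 = 9·4 + 3, so a_2 = 9
4 = 1·3 + 1, so a_3 = 1
3 = 3·1 + 0, so a_4 = 3

3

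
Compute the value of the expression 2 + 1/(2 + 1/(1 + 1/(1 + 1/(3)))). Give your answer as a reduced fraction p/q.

Compute successive convergents:
a_0 = 2: 2/1
a_1 = 2: 5/2
a_2 = 1: 7/3
a_3 = 1: 12/5
a_4 = 3: 43/18

43/18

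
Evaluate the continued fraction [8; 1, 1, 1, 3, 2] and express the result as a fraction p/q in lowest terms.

216/25

Work from the innermost term outward:
Start with 2.
3 + 1/(2/1) = 3 + 1/2 = 7/2
1 + 1/(7/2) = 1 + 2/7 = 9/7
1 + 1/(9/7) = 1 + 7/9 = 16/9
1 + 1/(16/9) = 1 + 9/16 = 25/16
8 + 1/(25/16) = 8 + 16/25 = 216/25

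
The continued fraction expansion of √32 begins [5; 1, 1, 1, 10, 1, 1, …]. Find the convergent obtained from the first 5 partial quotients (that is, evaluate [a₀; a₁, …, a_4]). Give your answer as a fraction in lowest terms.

Start with 10.
1 + 1/(10/1) = 1 + 1/10 = 11/10
1 + 1/(11/10) = 1 + 10/11 = 21/11
1 + 1/(21/11) = 1 + 11/21 = 32/21
5 + 1/(32/21) = 5 + 21/32 = 181/32

181/32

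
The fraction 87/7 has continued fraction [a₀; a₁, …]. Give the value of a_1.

87 = 12·7 + 3, so a_0 = 12
7 = 2·3 + 1, so a_1 = 2

2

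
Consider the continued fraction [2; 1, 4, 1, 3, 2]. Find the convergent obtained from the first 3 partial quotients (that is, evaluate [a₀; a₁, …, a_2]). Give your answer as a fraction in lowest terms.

a_0 = 2: 2/1
a_1 = 1: 3/1
a_2 = 4: 14/5

14/5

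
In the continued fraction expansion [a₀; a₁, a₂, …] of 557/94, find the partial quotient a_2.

⌊557/94⌋ = 5, remainder 87
⌊94/87⌋ = 1, remainder 7
⌊87/7⌋ = 12, remainder 3

12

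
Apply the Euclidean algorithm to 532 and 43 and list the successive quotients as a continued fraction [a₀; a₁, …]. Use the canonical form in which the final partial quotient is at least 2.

532 ÷ 43 → quotient 12, remainder 16
43 ÷ 16 → quotient 2, remainder 11
16 ÷ 11 → quotient 1, remainder 5
11 ÷ 5 → quotient 2, remainder 1
5 ÷ 1 → quotient 5, remainder 0

[12; 2, 1, 2, 5]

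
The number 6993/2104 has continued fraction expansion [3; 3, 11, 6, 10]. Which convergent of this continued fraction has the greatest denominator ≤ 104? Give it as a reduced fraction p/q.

a_0 = 3: 3/1  (≤ bound)
a_1 = 3: 10/3  (≤ bound)
a_2 = 11: 113/34  (≤ bound)
a_3 = 6: 688/207  (> 104, stop)

113/34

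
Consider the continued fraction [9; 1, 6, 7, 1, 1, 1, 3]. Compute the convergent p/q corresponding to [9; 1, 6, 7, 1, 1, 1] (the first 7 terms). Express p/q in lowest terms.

1617/164

Start with 1.
1 + 1/(1/1) = 1 + 1/1 = 2/1
1 + 1/(2/1) = 1 + 1/2 = 3/2
7 + 1/(3/2) = 7 + 2/3 = 23/3
6 + 1/(23/3) = 6 + 3/23 = 141/23
1 + 1/(141/23) = 1 + 23/141 = 164/141
9 + 1/(164/141) = 9 + 141/164 = 1617/164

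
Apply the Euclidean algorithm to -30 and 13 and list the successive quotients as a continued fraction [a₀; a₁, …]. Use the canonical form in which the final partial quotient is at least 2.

[-3; 1, 2, 4]

Apply division with remainder until the remainder is 0:
-30 ÷ 13 → quotient -3, remainder 9
13 ÷ 9 → quotient 1, remainder 4
9 ÷ 4 → quotient 2, remainder 1
4 ÷ 1 → quotient 4, remainder 0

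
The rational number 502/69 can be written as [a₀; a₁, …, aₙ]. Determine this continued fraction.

[7; 3, 1, 1, 1, 2, 2]

Run the Euclidean algorithm, recording each quotient:
502 = 7·69 + 19, so a_0 = 7
69 = 3·19 + 12, so a_1 = 3
19 = 1·12 + 7, so a_2 = 1
12 = 1·7 + 5, so a_3 = 1
7 = 1·5 + 2, so a_4 = 1
5 = 2·2 + 1, so a_5 = 2
2 = 2·1 + 0, so a_6 = 2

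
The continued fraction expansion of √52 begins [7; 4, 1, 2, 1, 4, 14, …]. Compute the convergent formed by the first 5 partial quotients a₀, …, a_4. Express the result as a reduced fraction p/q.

137/19

Start with 1.
2 + 1/(1/1) = 2 + 1/1 = 3/1
1 + 1/(3/1) = 1 + 1/3 = 4/3
4 + 1/(4/3) = 4 + 3/4 = 19/4
7 + 1/(19/4) = 7 + 4/19 = 137/19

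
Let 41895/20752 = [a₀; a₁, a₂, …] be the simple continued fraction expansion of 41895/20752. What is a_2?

13

41895 ÷ 20752 → quotient 2, remainder 391
20752 ÷ 391 → quotient 53, remainder 29
391 ÷ 29 → quotient 13, remainder 14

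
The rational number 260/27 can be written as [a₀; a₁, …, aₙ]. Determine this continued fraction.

⌊260/27⌋ = 9, remainder 17
⌊27/17⌋ = 1, remainder 10
⌊17/10⌋ = 1, remainder 7
⌊10/7⌋ = 1, remainder 3
⌊7/3⌋ = 2, remainder 1
⌊3/1⌋ = 3, remainder 0

[9; 1, 1, 1, 2, 3]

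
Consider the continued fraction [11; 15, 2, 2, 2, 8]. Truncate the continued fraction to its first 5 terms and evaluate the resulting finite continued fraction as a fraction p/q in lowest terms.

2047/185

Start with 2.
2 + 1/(2/1) = 2 + 1/2 = 5/2
2 + 1/(5/2) = 2 + 2/5 = 12/5
15 + 1/(12/5) = 15 + 5/12 = 185/12
11 + 1/(185/12) = 11 + 12/185 = 2047/185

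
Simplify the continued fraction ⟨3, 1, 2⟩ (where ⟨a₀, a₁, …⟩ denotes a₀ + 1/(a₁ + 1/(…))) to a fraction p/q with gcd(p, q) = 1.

11/3

Collapse the nested fraction from the inside out:
Start with 2.
1 + 1/(2/1) = 1 + 1/2 = 3/2
3 + 1/(3/2) = 3 + 2/3 = 11/3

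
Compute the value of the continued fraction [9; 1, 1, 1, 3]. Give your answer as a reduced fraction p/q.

a_0 = 9: 9/1
a_1 = 1: 10/1
a_2 = 1: 19/2
a_3 = 1: 29/3
a_4 = 3: 106/11

106/11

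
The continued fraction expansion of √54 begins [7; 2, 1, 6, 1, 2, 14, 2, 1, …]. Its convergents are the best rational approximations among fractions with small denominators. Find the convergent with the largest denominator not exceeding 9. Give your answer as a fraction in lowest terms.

22/3

a_0 = 7: 7/1  (≤ bound)
a_1 = 2: 15/2  (≤ bound)
a_2 = 1: 22/3  (≤ bound)
a_3 = 6: 147/20  (> 9, stop)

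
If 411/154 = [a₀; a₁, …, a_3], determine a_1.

411 = 2·154 + 103, so a_0 = 2
154 = 1·103 + 51, so a_1 = 1

1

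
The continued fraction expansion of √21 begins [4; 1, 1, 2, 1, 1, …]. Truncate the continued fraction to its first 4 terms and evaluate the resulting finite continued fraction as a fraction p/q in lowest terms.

Start with 2.
1 + 1/(2/1) = 1 + 1/2 = 3/2
1 + 1/(3/2) = 1 + 2/3 = 5/3
4 + 1/(5/3) = 4 + 3/5 = 23/5

23/5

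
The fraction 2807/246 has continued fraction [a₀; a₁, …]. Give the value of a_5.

2807 ÷ 246 → quotient 11, remainder 101
246 ÷ 101 → quotient 2, remainder 44
101 ÷ 44 → quotient 2, remainder 13
44 ÷ 13 → quotient 3, remainder 5
13 ÷ 5 → quotient 2, remainder 3
5 ÷ 3 → quotient 1, remainder 2

1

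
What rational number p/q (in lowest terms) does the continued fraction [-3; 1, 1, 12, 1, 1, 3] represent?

Work from the innermost term outward:
Start with 3.
1 + 1/(3/1) = 1 + 1/3 = 4/3
1 + 1/(4/3) = 1 + 3/4 = 7/4
12 + 1/(7/4) = 12 + 4/7 = 88/7
1 + 1/(88/7) = 1 + 7/88 = 95/88
1 + 1/(95/88) = 1 + 88/95 = 183/95
-3 + 1/(183/95) = -3 + 95/183 = -454/183

-454/183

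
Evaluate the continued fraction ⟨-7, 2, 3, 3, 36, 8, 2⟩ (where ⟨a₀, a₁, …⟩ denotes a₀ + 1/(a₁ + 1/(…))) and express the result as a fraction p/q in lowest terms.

a_0 = -7: -7/1
a_1 = 2: -13/2
a_2 = 3: -46/7
a_3 = 3: -151/23
a_4 = 36: -5482/835
a_5 = 8: -44007/6703
a_6 = 2: -93496/14241

-93496/14241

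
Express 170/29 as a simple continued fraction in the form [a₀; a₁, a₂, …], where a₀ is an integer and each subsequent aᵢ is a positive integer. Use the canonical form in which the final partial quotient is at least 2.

⌊170/29⌋ = 5, remainder 25
⌊29/25⌋ = 1, remainder 4
⌊25/4⌋ = 6, remainder 1
⌊4/1⌋ = 4, remainder 0

[5; 1, 6, 4]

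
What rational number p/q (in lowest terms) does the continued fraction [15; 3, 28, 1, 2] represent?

Start with 2.
1 + 1/(2/1) = 1 + 1/2 = 3/2
28 + 1/(3/2) = 28 + 2/3 = 86/3
3 + 1/(86/3) = 3 + 3/86 = 261/86
15 + 1/(261/86) = 15 + 86/261 = 4001/261

4001/261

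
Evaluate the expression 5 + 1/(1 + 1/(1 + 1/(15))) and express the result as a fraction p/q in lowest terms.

Start with 15.
1 + 1/(15/1) = 1 + 1/15 = 16/15
1 + 1/(16/15) = 1 + 15/16 = 31/16
5 + 1/(31/16) = 5 + 16/31 = 171/31

171/31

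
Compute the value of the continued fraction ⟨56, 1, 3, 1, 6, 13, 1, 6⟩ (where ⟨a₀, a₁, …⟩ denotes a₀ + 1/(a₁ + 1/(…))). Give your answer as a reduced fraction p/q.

189295/3333

Start with 6.
1 + 1/(6/1) = 1 + 1/6 = 7/6
13 + 1/(7/6) = 13 + 6/7 = 97/7
6 + 1/(97/7) = 6 + 7/97 = 589/97
1 + 1/(589/97) = 1 + 97/589 = 686/589
3 + 1/(686/589) = 3 + 589/686 = 2647/686
1 + 1/(2647/686) = 1 + 686/2647 = 3333/2647
56 + 1/(3333/2647) = 56 + 2647/3333 = 189295/3333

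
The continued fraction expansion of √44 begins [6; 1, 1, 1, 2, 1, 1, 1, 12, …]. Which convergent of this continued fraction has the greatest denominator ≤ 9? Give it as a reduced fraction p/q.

53/8

a_0 = 6: 6/1  (≤ bound)
a_1 = 1: 7/1  (≤ bound)
a_2 = 1: 13/2  (≤ bound)
a_3 = 1: 20/3  (≤ bound)
a_4 = 2: 53/8  (≤ bound)
a_5 = 1: 73/11  (> 9, stop)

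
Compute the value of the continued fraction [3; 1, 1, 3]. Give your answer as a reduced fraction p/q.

Collapse the nested fraction from the inside out:
Start with 3.
1 + 1/(3/1) = 1 + 1/3 = 4/3
1 + 1/(4/3) = 1 + 3/4 = 7/4
3 + 1/(7/4) = 3 + 4/7 = 25/7

25/7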